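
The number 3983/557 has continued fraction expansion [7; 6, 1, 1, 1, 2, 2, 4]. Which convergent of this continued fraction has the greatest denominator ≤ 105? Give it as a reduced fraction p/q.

a_0 = 7: 7/1  (≤ bound)
a_1 = 6: 43/6  (≤ bound)
a_2 = 1: 50/7  (≤ bound)
a_3 = 1: 93/13  (≤ bound)
a_4 = 1: 143/20  (≤ bound)
a_5 = 2: 379/53  (≤ bound)
a_6 = 2: 901/126  (> 105, stop)

379/53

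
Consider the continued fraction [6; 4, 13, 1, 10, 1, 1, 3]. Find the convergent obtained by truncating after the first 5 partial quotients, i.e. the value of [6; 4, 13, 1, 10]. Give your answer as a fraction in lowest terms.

a_0 = 6: 6/1
a_1 = 4: 25/4
a_2 = 13: 331/53
a_3 = 1: 356/57
a_4 = 10: 3891/623

3891/623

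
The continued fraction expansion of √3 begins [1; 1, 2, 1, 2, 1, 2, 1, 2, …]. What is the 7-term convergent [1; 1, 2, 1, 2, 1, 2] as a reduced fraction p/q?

Start with 2.
1 + 1/(2/1) = 1 + 1/2 = 3/2
2 + 1/(3/2) = 2 + 2/3 = 8/3
1 + 1/(8/3) = 1 + 3/8 = 11/8
2 + 1/(11/8) = 2 + 8/11 = 30/11
1 + 1/(30/11) = 1 + 11/30 = 41/30
1 + 1/(41/30) = 1 + 30/41 = 71/41

71/41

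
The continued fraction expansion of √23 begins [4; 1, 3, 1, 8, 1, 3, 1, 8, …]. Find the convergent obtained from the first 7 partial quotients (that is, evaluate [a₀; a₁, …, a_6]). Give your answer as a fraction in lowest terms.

a_0 = 4: 4/1
a_1 = 1: 5/1
a_2 = 3: 19/4
a_3 = 1: 24/5
a_4 = 8: 211/44
a_5 = 1: 235/49
a_6 = 3: 916/191

916/191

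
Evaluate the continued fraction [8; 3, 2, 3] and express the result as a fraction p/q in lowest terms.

199/24

a_0 = 8: 8/1
a_1 = 3: 25/3
a_2 = 2: 58/7
a_3 = 3: 199/24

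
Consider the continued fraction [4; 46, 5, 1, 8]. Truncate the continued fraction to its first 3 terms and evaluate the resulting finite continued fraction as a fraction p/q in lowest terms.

Work from the innermost term outward:
Start with 5.
46 + 1/(5/1) = 46 + 1/5 = 231/5
4 + 1/(231/5) = 4 + 5/231 = 929/231

929/231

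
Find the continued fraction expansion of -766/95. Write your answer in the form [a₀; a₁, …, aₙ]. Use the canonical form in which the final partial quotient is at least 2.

[-9; 1, 14, 1, 5]

-766 = -9·95 + 89, so a_0 = -9
95 = 1·89 + 6, so a_1 = 1
89 = 14·6 + 5, so a_2 = 14
6 = 1·5 + 1, so a_3 = 1
5 = 5·1 + 0, so a_4 = 5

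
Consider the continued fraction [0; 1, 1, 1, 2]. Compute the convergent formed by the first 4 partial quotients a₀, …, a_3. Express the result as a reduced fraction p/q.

2/3

Start with 1.
1 + 1/(1/1) = 1 + 1/1 = 2/1
1 + 1/(2/1) = 1 + 1/2 = 3/2
0 + 1/(3/2) = 0 + 2/3 = 2/3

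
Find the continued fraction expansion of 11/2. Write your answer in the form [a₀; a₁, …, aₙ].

Apply division with remainder until the remainder is 0:
11 ÷ 2 → quotient 5, remainder 1
2 ÷ 1 → quotient 2, remainder 0

[5; 2]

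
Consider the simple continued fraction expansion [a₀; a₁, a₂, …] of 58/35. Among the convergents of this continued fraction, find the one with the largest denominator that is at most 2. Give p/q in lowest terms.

a_0 = 1: 1/1  (≤ bound)
a_1 = 1: 2/1  (≤ bound)
a_2 = 1: 3/2  (≤ bound)
a_3 = 1: 5/3  (> 2, stop)

3/2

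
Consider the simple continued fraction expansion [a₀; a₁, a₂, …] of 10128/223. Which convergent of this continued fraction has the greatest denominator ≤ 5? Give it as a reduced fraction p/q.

227/5

a_0 = 45: 45/1  (≤ bound)
a_1 = 2: 91/2  (≤ bound)
a_2 = 2: 227/5  (≤ bound)
a_3 = 1: 318/7  (> 5, stop)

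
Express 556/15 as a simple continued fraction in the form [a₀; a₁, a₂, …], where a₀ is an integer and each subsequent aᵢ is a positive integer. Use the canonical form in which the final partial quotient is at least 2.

[37; 15]

Repeatedly divide and take the remainder:
556 ÷ 15 → quotient 37, remainder 1
15 ÷ 1 → quotient 15, remainder 0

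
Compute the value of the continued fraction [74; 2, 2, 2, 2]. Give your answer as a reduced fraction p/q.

2158/29

Collapse the nested fraction from the inside out:
Start with 2.
2 + 1/(2/1) = 2 + 1/2 = 5/2
2 + 1/(5/2) = 2 + 2/5 = 12/5
2 + 1/(12/5) = 2 + 5/12 = 29/12
74 + 1/(29/12) = 74 + 12/29 = 2158/29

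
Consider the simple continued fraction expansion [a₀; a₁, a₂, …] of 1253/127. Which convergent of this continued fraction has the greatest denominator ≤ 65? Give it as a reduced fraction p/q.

148/15

List convergents until the denominator exceeds the bound:
a_0 = 9: 9/1  (≤ bound)
a_1 = 1: 10/1  (≤ bound)
a_2 = 6: 69/7  (≤ bound)
a_3 = 2: 148/15  (≤ bound)
a_4 = 8: 1253/127  (> 65, stop)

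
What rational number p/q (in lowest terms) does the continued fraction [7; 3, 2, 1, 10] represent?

781/107

Starting at the tail and folding back:
Start with 10.
1 + 1/(10/1) = 1 + 1/10 = 11/10
2 + 1/(11/10) = 2 + 10/11 = 32/11
3 + 1/(32/11) = 3 + 11/32 = 107/32
7 + 1/(107/32) = 7 + 32/107 = 781/107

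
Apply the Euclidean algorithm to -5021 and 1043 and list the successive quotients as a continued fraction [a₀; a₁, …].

Apply division with remainder until the remainder is 0:
⌊-5021/1043⌋ = -5, remainder 194
⌊1043/194⌋ = 5, remainder 73
⌊194/73⌋ = 2, remainder 48
⌊73/48⌋ = 1, remainder 25
⌊48/25⌋ = 1, remainder 23
⌊25/23⌋ = 1, remainder 2
⌊23/2⌋ = 11, remainder 1
⌊2/1⌋ = 2, remainder 0

[-5; 5, 2, 1, 1, 1, 11, 2]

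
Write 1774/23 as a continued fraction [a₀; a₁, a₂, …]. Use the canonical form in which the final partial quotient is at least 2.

Apply division with remainder until the remainder is 0:
1774 = 77·23 + 3, so a_0 = 77
23 = 7·3 + 2, so a_1 = 7
3 = 1·2 + 1, so a_2 = 1
2 = 2·1 + 0, so a_3 = 2

[77; 7, 1, 2]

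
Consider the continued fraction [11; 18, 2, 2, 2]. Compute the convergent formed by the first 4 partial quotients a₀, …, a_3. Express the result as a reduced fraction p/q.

a_0 = 11: 11/1
a_1 = 18: 199/18
a_2 = 2: 409/37
a_3 = 2: 1017/92

1017/92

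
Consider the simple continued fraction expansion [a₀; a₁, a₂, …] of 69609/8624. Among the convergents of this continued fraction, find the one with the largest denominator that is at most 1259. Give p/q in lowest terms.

List convergents until the denominator exceeds the bound:
a_0 = 8: 8/1  (≤ bound)
a_1 = 13: 105/13  (≤ bound)
a_2 = 1: 113/14  (≤ bound)
a_3 = 43: 4964/615  (≤ bound)
a_4 = 14: 69609/8624  (> 1259, stop)

4964/615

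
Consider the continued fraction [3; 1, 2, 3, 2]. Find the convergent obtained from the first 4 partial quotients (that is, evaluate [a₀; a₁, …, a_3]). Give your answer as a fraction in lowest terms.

37/10

Work from the innermost term outward:
Start with 3.
2 + 1/(3/1) = 2 + 1/3 = 7/3
1 + 1/(7/3) = 1 + 3/7 = 10/7
3 + 1/(10/7) = 3 + 7/10 = 37/10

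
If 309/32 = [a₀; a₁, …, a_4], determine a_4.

10

Run the Euclidean algorithm, recording each quotient:
309 ÷ 32 → quotient 9, remainder 21
32 ÷ 21 → quotient 1, remainder 11
21 ÷ 11 → quotient 1, remainder 10
11 ÷ 10 → quotient 1, remainder 1
10 ÷ 1 → quotient 10, remainder 0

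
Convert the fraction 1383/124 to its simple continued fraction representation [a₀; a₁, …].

[11; 6, 1, 1, 9]

Apply division with remainder until the remainder is 0:
1383 ÷ 124 → quotient 11, remainder 19
124 ÷ 19 → quotient 6, remainder 10
19 ÷ 10 → quotient 1, remainder 9
10 ÷ 9 → quotient 1, remainder 1
9 ÷ 1 → quotient 9, remainder 0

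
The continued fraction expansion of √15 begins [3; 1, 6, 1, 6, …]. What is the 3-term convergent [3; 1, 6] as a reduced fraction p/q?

27/7

a_0 = 3: 3/1
a_1 = 1: 4/1
a_2 = 6: 27/7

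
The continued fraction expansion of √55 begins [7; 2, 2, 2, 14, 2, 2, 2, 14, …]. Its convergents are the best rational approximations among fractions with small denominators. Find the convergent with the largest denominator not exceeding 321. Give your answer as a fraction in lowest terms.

1283/173

a_0 = 7: 7/1  (≤ bound)
a_1 = 2: 15/2  (≤ bound)
a_2 = 2: 37/5  (≤ bound)
a_3 = 2: 89/12  (≤ bound)
a_4 = 14: 1283/173  (≤ bound)
a_5 = 2: 2655/358  (> 321, stop)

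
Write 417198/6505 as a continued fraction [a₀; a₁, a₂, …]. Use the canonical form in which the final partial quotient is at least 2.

[64; 7, 2, 2, 4, 9, 1, 3]

417198 ÷ 6505 → quotient 64, remainder 878
6505 ÷ 878 → quotient 7, remainder 359
878 ÷ 359 → quotient 2, remainder 160
359 ÷ 160 → quotient 2, remainder 39
160 ÷ 39 → quotient 4, remainder 4
39 ÷ 4 → quotient 9, remainder 3
4 ÷ 3 → quotient 1, remainder 1
3 ÷ 1 → quotient 3, remainder 0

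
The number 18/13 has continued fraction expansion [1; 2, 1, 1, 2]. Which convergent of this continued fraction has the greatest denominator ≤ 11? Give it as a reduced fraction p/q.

a_0 = 1: 1/1  (≤ bound)
a_1 = 2: 3/2  (≤ bound)
a_2 = 1: 4/3  (≤ bound)
a_3 = 1: 7/5  (≤ bound)
a_4 = 2: 18/13  (> 11, stop)

7/5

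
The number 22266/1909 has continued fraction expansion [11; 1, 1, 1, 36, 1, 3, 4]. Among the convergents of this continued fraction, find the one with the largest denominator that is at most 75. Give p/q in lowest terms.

35/3

a_0 = 11: 11/1  (≤ bound)
a_1 = 1: 12/1  (≤ bound)
a_2 = 1: 23/2  (≤ bound)
a_3 = 1: 35/3  (≤ bound)
a_4 = 36: 1283/110  (> 75, stop)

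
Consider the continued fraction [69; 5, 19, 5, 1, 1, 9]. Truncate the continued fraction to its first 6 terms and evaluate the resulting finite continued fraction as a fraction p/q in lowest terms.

73765/1066

Start with 1.
1 + 1/(1/1) = 1 + 1/1 = 2/1
5 + 1/(2/1) = 5 + 1/2 = 11/2
19 + 1/(11/2) = 19 + 2/11 = 211/11
5 + 1/(211/11) = 5 + 11/211 = 1066/211
69 + 1/(1066/211) = 69 + 211/1066 = 73765/1066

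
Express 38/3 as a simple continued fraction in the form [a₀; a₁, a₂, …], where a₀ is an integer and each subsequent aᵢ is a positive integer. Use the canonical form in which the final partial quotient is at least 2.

[12; 1, 2]

Repeatedly divide and take the remainder:
⌊38/3⌋ = 12, remainder 2
⌊3/2⌋ = 1, remainder 1
⌊2/1⌋ = 2, remainder 0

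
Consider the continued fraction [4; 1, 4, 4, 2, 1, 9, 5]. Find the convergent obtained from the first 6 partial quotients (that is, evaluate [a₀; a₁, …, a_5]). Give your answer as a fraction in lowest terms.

327/68

a_0 = 4: 4/1
a_1 = 1: 5/1
a_2 = 4: 24/5
a_3 = 4: 101/21
a_4 = 2: 226/47
a_5 = 1: 327/68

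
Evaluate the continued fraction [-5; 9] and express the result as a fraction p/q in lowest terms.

-44/9

a_0 = -5: -5/1
a_1 = 9: -44/9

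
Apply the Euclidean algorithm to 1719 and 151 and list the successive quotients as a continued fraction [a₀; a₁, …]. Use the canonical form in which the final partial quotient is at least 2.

[11; 2, 1, 1, 1, 1, 11]

⌊1719/151⌋ = 11, remainder 58
⌊151/58⌋ = 2, remainder 35
⌊58/35⌋ = 1, remainder 23
⌊35/23⌋ = 1, remainder 12
⌊23/12⌋ = 1, remainder 11
⌊12/11⌋ = 1, remainder 1
⌊11/1⌋ = 11, remainder 0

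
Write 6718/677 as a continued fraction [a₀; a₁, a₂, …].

[9; 1, 12, 52]

⌊6718/677⌋ = 9, remainder 625
⌊677/625⌋ = 1, remainder 52
⌊625/52⌋ = 12, remainder 1
⌊52/1⌋ = 52, remainder 0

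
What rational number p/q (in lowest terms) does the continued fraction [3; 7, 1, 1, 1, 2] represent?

191/61

Start with 2.
1 + 1/(2/1) = 1 + 1/2 = 3/2
1 + 1/(3/2) = 1 + 2/3 = 5/3
1 + 1/(5/3) = 1 + 3/5 = 8/5
7 + 1/(8/5) = 7 + 5/8 = 61/8
3 + 1/(61/8) = 3 + 8/61 = 191/61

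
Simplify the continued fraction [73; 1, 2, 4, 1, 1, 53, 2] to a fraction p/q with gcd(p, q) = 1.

a_0 = 73: 73/1
a_1 = 1: 74/1
a_2 = 2: 221/3
a_3 = 4: 958/13
a_4 = 1: 1179/16
a_5 = 1: 2137/29
a_6 = 53: 114440/1553
a_7 = 2: 231017/3135

231017/3135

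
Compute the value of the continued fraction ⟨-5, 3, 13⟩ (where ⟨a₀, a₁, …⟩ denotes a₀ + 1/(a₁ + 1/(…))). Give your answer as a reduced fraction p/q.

-187/40

Start with 13.
3 + 1/(13/1) = 3 + 1/13 = 40/13
-5 + 1/(40/13) = -5 + 13/40 = -187/40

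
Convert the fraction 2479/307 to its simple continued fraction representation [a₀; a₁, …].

Run the Euclidean algorithm, recording each quotient:
2479 ÷ 307 → quotient 8, remainder 23
307 ÷ 23 → quotient 13, remainder 8
23 ÷ 8 → quotient 2, remainder 7
8 ÷ 7 → quotient 1, remainder 1
7 ÷ 1 → quotient 7, remainder 0

[8; 13, 2, 1, 7]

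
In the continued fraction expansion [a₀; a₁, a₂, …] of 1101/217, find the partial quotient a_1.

⌊1101/217⌋ = 5, remainder 16
⌊217/16⌋ = 13, remainder 9

13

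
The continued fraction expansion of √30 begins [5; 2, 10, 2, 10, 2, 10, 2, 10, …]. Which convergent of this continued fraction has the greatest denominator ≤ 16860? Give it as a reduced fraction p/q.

55435/10121

a_0 = 5: 5/1  (≤ bound)
a_1 = 2: 11/2  (≤ bound)
a_2 = 10: 115/21  (≤ bound)
a_3 = 2: 241/44  (≤ bound)
a_4 = 10: 2525/461  (≤ bound)
a_5 = 2: 5291/966  (≤ bound)
a_6 = 10: 55435/10121  (≤ bound)
a_7 = 2: 116161/21208  (> 16860, stop)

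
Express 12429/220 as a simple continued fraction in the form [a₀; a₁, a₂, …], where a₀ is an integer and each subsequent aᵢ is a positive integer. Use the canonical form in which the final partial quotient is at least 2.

Run the Euclidean algorithm, recording each quotient:
12429 ÷ 220 → quotient 56, remainder 109
220 ÷ 109 → quotient 2, remainder 2
109 ÷ 2 → quotient 54, remainder 1
2 ÷ 1 → quotient 2, remainder 0

[56; 2, 54, 2]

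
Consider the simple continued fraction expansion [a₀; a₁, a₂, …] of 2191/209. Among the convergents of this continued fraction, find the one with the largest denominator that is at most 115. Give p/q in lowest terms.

629/60

List convergents until the denominator exceeds the bound:
a_0 = 10: 10/1  (≤ bound)
a_1 = 2: 21/2  (≤ bound)
a_2 = 14: 304/29  (≤ bound)
a_3 = 2: 629/60  (≤ bound)
a_4 = 3: 2191/209  (> 115, stop)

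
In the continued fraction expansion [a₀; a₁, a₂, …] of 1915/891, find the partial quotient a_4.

3

⌊1915/891⌋ = 2, remainder 133
⌊891/133⌋ = 6, remainder 93
⌊133/93⌋ = 1, remainder 40
⌊93/40⌋ = 2, remainder 13
⌊40/13⌋ = 3, remainder 1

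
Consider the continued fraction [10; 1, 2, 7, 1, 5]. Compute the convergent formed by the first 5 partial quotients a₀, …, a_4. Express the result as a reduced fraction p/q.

Compute successive convergents:
a_0 = 10: 10/1
a_1 = 1: 11/1
a_2 = 2: 32/3
a_3 = 7: 235/22
a_4 = 1: 267/25

267/25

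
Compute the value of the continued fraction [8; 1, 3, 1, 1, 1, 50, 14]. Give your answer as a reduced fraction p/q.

a_0 = 8: 8/1
a_1 = 1: 9/1
a_2 = 3: 35/4
a_3 = 1: 44/5
a_4 = 1: 79/9
a_5 = 1: 123/14
a_6 = 50: 6229/709
a_7 = 14: 87329/9940

87329/9940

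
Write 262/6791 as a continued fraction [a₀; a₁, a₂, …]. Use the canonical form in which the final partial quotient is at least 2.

⌊262/6791⌋ = 0, remainder 262
⌊6791/262⌋ = 25, remainder 241
⌊262/241⌋ = 1, remainder 21
⌊241/21⌋ = 11, remainder 10
⌊21/10⌋ = 2, remainder 1
⌊10/1⌋ = 10, remainder 0

[0; 25, 1, 11, 2, 10]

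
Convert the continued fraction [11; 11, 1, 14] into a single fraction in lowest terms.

1984/179

Work from the innermost term outward:
Start with 14.
1 + 1/(14/1) = 1 + 1/14 = 15/14
11 + 1/(15/14) = 11 + 14/15 = 179/15
11 + 1/(179/15) = 11 + 15/179 = 1984/179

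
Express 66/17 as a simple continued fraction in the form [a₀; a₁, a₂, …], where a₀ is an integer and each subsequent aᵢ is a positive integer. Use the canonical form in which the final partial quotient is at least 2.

[3; 1, 7, 2]

66 ÷ 17 → quotient 3, remainder 15
17 ÷ 15 → quotient 1, remainder 2
15 ÷ 2 → quotient 7, remainder 1
2 ÷ 1 → quotient 2, remainder 0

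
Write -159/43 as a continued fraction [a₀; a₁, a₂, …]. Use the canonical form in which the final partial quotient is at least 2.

[-4; 3, 3, 4]

-159 ÷ 43 → quotient -4, remainder 13
43 ÷ 13 → quotient 3, remainder 4
13 ÷ 4 → quotient 3, remainder 1
4 ÷ 1 → quotient 4, remainder 0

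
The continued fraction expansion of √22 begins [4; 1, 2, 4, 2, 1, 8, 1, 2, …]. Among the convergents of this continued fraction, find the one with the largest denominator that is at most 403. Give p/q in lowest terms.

1712/365

a_0 = 4: 4/1  (≤ bound)
a_1 = 1: 5/1  (≤ bound)
a_2 = 2: 14/3  (≤ bound)
a_3 = 4: 61/13  (≤ bound)
a_4 = 2: 136/29  (≤ bound)
a_5 = 1: 197/42  (≤ bound)
a_6 = 8: 1712/365  (≤ bound)
a_7 = 1: 1909/407  (> 403, stop)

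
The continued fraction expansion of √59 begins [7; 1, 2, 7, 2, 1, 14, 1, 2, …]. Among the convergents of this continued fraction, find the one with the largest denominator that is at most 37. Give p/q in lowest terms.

169/22

List convergents until the denominator exceeds the bound:
a_0 = 7: 7/1  (≤ bound)
a_1 = 1: 8/1  (≤ bound)
a_2 = 2: 23/3  (≤ bound)
a_3 = 7: 169/22  (≤ bound)
a_4 = 2: 361/47  (> 37, stop)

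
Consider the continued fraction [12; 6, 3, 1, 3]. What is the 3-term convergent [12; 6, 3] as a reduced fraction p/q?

231/19

a_0 = 12: 12/1
a_1 = 6: 73/6
a_2 = 3: 231/19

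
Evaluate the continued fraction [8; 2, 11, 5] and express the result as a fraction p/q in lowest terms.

a_0 = 8: 8/1
a_1 = 2: 17/2
a_2 = 11: 195/23
a_3 = 5: 992/117

992/117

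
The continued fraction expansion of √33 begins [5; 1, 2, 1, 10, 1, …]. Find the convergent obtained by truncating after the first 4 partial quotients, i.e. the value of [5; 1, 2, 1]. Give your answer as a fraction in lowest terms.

23/4

Use the convergent recurrence hₖ = aₖ·hₖ₋₁ + hₖ₋₂ (and likewise for the denominators kₖ):
a_0 = 5: 5/1
a_1 = 1: 6/1
a_2 = 2: 17/3
a_3 = 1: 23/4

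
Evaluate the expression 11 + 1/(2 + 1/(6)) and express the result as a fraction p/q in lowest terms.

a_0 = 11: 11/1
a_1 = 2: 23/2
a_2 = 6: 149/13

149/13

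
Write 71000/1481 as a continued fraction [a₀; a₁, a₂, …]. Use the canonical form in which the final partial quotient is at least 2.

71000 = 47·1481 + 1393, so a_0 = 47
1481 = 1·1393 + 88, so a_1 = 1
1393 = 15·88 + 73, so a_2 = 15
88 = 1·73 + 15, so a_3 = 1
73 = 4·15 + 13, so a_4 = 4
15 = 1·13 + 2, so a_5 = 1
13 = 6·2 + 1, so a_6 = 6
2 = 2·1 + 0, so a_7 = 2

[47; 1, 15, 1, 4, 1, 6, 2]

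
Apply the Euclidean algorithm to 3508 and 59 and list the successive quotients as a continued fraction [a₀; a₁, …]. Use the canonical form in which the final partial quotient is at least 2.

Repeatedly divide and take the remainder:
3508 = 59·59 + 27, so a_0 = 59
59 = 2·27 + 5, so a_1 = 2
27 = 5·5 + 2, so a_2 = 5
5 = 2·2 + 1, so a_3 = 2
2 = 2·1 + 0, so a_4 = 2

[59; 2, 5, 2, 2]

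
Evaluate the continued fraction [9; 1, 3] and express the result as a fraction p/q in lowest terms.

Build up convergents one term at a time:
a_0 = 9: 9/1
a_1 = 1: 10/1
a_2 = 3: 39/4

39/4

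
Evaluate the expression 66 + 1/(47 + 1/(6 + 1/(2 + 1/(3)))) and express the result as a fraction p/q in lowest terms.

Start with 3.
2 + 1/(3/1) = 2 + 1/3 = 7/3
6 + 1/(7/3) = 6 + 3/7 = 45/7
47 + 1/(45/7) = 47 + 7/45 = 2122/45
66 + 1/(2122/45) = 66 + 45/2122 = 140097/2122

140097/2122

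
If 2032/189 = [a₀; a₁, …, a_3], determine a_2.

3

⌊2032/189⌋ = 10, remainder 142
⌊189/142⌋ = 1, remainder 47
⌊142/47⌋ = 3, remainder 1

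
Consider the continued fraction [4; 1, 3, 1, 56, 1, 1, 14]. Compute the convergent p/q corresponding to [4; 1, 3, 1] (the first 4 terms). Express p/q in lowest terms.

24/5

Compute successive convergents:
a_0 = 4: 4/1
a_1 = 1: 5/1
a_2 = 3: 19/4
a_3 = 1: 24/5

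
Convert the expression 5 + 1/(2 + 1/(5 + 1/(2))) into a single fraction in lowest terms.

Collapse the nested fraction from the inside out:
Start with 2.
5 + 1/(2/1) = 5 + 1/2 = 11/2
2 + 1/(11/2) = 2 + 2/11 = 24/11
5 + 1/(24/11) = 5 + 11/24 = 131/24

131/24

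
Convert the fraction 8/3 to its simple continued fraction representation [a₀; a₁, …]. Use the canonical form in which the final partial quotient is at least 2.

[2; 1, 2]

Repeatedly divide and take the remainder:
8 ÷ 3 → quotient 2, remainder 2
3 ÷ 2 → quotient 1, remainder 1
2 ÷ 1 → quotient 2, remainder 0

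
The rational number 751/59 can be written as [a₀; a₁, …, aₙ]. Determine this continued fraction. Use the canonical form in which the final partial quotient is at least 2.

[12; 1, 2, 1, 2, 5]

Repeatedly divide and take the remainder:
751 ÷ 59 → quotient 12, remainder 43
59 ÷ 43 → quotient 1, remainder 16
43 ÷ 16 → quotient 2, remainder 11
16 ÷ 11 → quotient 1, remainder 5
11 ÷ 5 → quotient 2, remainder 1
5 ÷ 1 → quotient 5, remainder 0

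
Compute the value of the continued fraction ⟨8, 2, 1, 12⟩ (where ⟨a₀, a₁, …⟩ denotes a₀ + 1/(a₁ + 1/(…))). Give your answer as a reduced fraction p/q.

317/38

Start with 12.
1 + 1/(12/1) = 1 + 1/12 = 13/12
2 + 1/(13/12) = 2 + 12/13 = 38/13
8 + 1/(38/13) = 8 + 13/38 = 317/38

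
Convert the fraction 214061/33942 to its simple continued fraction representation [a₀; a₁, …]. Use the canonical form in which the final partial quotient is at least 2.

[6; 3, 3, 1, 5, 50, 9]

Apply division with remainder until the remainder is 0:
214061 ÷ 33942 → quotient 6, remainder 10409
33942 ÷ 10409 → quotient 3, remainder 2715
10409 ÷ 2715 → quotient 3, remainder 2264
2715 ÷ 2264 → quotient 1, remainder 451
2264 ÷ 451 → quotient 5, remainder 9
451 ÷ 9 → quotient 50, remainder 1
9 ÷ 1 → quotient 9, remainder 0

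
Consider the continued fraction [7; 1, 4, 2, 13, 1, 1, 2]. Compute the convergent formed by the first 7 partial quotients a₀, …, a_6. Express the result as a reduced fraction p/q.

2400/307

Collapse the nested fraction from the inside out:
Start with 1.
1 + 1/(1/1) = 1 + 1/1 = 2/1
13 + 1/(2/1) = 13 + 1/2 = 27/2
2 + 1/(27/2) = 2 + 2/27 = 56/27
4 + 1/(56/27) = 4 + 27/56 = 251/56
1 + 1/(251/56) = 1 + 56/251 = 307/251
7 + 1/(307/251) = 7 + 251/307 = 2400/307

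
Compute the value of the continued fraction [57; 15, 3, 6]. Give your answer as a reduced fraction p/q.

16606/291

Start with 6.
3 + 1/(6/1) = 3 + 1/6 = 19/6
15 + 1/(19/6) = 15 + 6/19 = 291/19
57 + 1/(291/19) = 57 + 19/291 = 16606/291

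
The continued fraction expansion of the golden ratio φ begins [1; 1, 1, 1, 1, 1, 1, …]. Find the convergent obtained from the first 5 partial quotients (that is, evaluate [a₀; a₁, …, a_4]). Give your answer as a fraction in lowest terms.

8/5

Build up convergents one term at a time:
a_0 = 1: 1/1
a_1 = 1: 2/1
a_2 = 1: 3/2
a_3 = 1: 5/3
a_4 = 1: 8/5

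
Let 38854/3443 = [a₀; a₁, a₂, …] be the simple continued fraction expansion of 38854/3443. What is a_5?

3

38854 = 11·3443 + 981, so a_0 = 11
3443 = 3·981 + 500, so a_1 = 3
981 = 1·500 + 481, so a_2 = 1
500 = 1·481 + 19, so a_3 = 1
481 = 25·19 + 6, so a_4 = 25
19 = 3·6 + 1, so a_5 = 3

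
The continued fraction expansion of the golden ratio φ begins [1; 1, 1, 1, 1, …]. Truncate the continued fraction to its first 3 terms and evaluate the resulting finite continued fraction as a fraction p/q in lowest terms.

a_0 = 1: 1/1
a_1 = 1: 2/1
a_2 = 1: 3/2

3/2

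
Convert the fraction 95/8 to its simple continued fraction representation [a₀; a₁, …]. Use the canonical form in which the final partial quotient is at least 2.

95 ÷ 8 → quotient 11, remainder 7
8 ÷ 7 → quotient 1, remainder 1
7 ÷ 1 → quotient 7, remainder 0

[11; 1, 7]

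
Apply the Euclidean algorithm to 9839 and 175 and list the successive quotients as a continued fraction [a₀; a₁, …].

[56; 4, 2, 19]

Apply division with remainder until the remainder is 0:
⌊9839/175⌋ = 56, remainder 39
⌊175/39⌋ = 4, remainder 19
⌊39/19⌋ = 2, remainder 1
⌊19/1⌋ = 19, remainder 0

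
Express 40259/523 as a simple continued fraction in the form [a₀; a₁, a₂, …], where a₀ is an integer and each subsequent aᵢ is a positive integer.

[76; 1, 42, 1, 1, 2, 2]

Run the Euclidean algorithm, recording each quotient:
40259 ÷ 523 → quotient 76, remainder 511
523 ÷ 511 → quotient 1, remainder 12
511 ÷ 12 → quotient 42, remainder 7
12 ÷ 7 → quotient 1, remainder 5
7 ÷ 5 → quotient 1, remainder 2
5 ÷ 2 → quotient 2, remainder 1
2 ÷ 1 → quotient 2, remainder 0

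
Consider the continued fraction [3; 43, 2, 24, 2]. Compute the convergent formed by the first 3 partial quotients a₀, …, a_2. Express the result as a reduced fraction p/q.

263/87

Use the convergent recurrence hₖ = aₖ·hₖ₋₁ + hₖ₋₂ (and likewise for the denominators kₖ):
a_0 = 3: 3/1
a_1 = 43: 130/43
a_2 = 2: 263/87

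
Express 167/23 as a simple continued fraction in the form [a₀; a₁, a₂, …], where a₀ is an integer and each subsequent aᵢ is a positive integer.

Apply division with remainder until the remainder is 0:
167 = 7·23 + 6, so a_0 = 7
23 = 3·6 + 5, so a_1 = 3
6 = 1·5 + 1, so a_2 = 1
5 = 5·1 + 0, so a_3 = 5

[7; 3, 1, 5]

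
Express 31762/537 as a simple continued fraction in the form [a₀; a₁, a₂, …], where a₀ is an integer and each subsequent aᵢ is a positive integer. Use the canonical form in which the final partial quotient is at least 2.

[59; 6, 1, 3, 1, 15]

Repeatedly divide and take the remainder:
⌊31762/537⌋ = 59, remainder 79
⌊537/79⌋ = 6, remainder 63
⌊79/63⌋ = 1, remainder 16
⌊63/16⌋ = 3, remainder 15
⌊16/15⌋ = 1, remainder 1
⌊15/1⌋ = 15, remainder 0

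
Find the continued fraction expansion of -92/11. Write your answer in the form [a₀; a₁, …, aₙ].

[-9; 1, 1, 1, 3]

-92 ÷ 11 → quotient -9, remainder 7
11 ÷ 7 → quotient 1, remainder 4
7 ÷ 4 → quotient 1, remainder 3
4 ÷ 3 → quotient 1, remainder 1
3 ÷ 1 → quotient 3, remainder 0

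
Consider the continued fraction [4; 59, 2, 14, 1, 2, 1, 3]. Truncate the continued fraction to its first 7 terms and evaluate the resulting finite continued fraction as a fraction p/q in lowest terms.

Starting at the tail and folding back:
Start with 1.
2 + 1/(1/1) = 2 + 1/1 = 3/1
1 + 1/(3/1) = 1 + 1/3 = 4/3
14 + 1/(4/3) = 14 + 3/4 = 59/4
2 + 1/(59/4) = 2 + 4/59 = 122/59
59 + 1/(122/59) = 59 + 59/122 = 7257/122
4 + 1/(7257/122) = 4 + 122/7257 = 29150/7257

29150/7257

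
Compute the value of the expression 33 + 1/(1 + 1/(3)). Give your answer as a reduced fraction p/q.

135/4

Start with 3.
1 + 1/(3/1) = 1 + 1/3 = 4/3
33 + 1/(4/3) = 33 + 3/4 = 135/4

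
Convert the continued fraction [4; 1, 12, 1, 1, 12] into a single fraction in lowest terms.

1665/338

Work from the innermost term outward:
Start with 12.
1 + 1/(12/1) = 1 + 1/12 = 13/12
1 + 1/(13/12) = 1 + 12/13 = 25/13
12 + 1/(25/13) = 12 + 13/25 = 313/25
1 + 1/(313/25) = 1 + 25/313 = 338/313
4 + 1/(338/313) = 4 + 313/338 = 1665/338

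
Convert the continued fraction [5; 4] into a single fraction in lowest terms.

a_0 = 5: 5/1
a_1 = 4: 21/4

21/4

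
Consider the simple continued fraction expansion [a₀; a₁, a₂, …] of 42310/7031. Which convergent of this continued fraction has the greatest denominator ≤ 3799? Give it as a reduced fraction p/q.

19449/3232

a_0 = 6: 6/1  (≤ bound)
a_1 = 56: 337/56  (≤ bound)
a_2 = 1: 343/57  (≤ bound)
a_3 = 2: 1023/170  (≤ bound)
a_4 = 2: 2389/397  (≤ bound)
a_5 = 1: 3412/567  (≤ bound)
a_6 = 5: 19449/3232  (≤ bound)
a_7 = 2: 42310/7031  (> 3799, stop)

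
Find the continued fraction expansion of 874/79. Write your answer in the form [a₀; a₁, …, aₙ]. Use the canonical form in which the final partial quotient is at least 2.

⌊874/79⌋ = 11, remainder 5
⌊79/5⌋ = 15, remainder 4
⌊5/4⌋ = 1, remainder 1
⌊4/1⌋ = 4, remainder 0

[11; 15, 1, 4]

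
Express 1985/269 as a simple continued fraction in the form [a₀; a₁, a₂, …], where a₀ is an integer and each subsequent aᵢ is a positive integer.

1985 ÷ 269 → quotient 7, remainder 102
269 ÷ 102 → quotient 2, remainder 65
102 ÷ 65 → quotient 1, remainder 37
65 ÷ 37 → quotient 1, remainder 28
37 ÷ 28 → quotient 1, remainder 9
28 ÷ 9 → quotient 3, remainder 1
9 ÷ 1 → quotient 9, remainder 0

[7; 2, 1, 1, 1, 3, 9]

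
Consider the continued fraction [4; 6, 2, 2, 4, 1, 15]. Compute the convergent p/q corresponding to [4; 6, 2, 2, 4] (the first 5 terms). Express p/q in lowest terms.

Start with 4.
2 + 1/(4/1) = 2 + 1/4 = 9/4
2 + 1/(9/4) = 2 + 4/9 = 22/9
6 + 1/(22/9) = 6 + 9/22 = 141/22
4 + 1/(141/22) = 4 + 22/141 = 586/141

586/141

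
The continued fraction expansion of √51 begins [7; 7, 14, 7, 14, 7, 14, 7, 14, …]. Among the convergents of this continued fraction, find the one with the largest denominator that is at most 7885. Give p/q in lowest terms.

List convergents until the denominator exceeds the bound:
a_0 = 7: 7/1  (≤ bound)
a_1 = 7: 50/7  (≤ bound)
a_2 = 14: 707/99  (≤ bound)
a_3 = 7: 4999/700  (≤ bound)
a_4 = 14: 70693/9899  (> 7885, stop)

4999/700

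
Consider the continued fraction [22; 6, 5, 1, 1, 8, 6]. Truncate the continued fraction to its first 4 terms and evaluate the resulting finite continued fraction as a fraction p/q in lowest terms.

Start with 1.
5 + 1/(1/1) = 5 + 1/1 = 6/1
6 + 1/(6/1) = 6 + 1/6 = 37/6
22 + 1/(37/6) = 22 + 6/37 = 820/37

820/37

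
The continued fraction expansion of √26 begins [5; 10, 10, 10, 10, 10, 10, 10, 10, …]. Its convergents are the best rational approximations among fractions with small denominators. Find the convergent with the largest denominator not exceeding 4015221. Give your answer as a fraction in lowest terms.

5357035/1050601

a_0 = 5: 5/1  (≤ bound)
a_1 = 10: 51/10  (≤ bound)
a_2 = 10: 515/101  (≤ bound)
a_3 = 10: 5201/1020  (≤ bound)
a_4 = 10: 52525/10301  (≤ bound)
a_5 = 10: 530451/104030  (≤ bound)
a_6 = 10: 5357035/1050601  (≤ bound)
a_7 = 10: 54100801/10610040  (> 4015221, stop)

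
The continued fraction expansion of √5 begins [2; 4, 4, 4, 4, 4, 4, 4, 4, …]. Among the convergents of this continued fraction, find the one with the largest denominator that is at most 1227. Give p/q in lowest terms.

a_0 = 2: 2/1  (≤ bound)
a_1 = 4: 9/4  (≤ bound)
a_2 = 4: 38/17  (≤ bound)
a_3 = 4: 161/72  (≤ bound)
a_4 = 4: 682/305  (≤ bound)
a_5 = 4: 2889/1292  (> 1227, stop)

682/305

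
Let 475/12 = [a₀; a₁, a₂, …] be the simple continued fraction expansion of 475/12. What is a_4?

⌊475/12⌋ = 39, remainder 7
⌊12/7⌋ = 1, remainder 5
⌊7/5⌋ = 1, remainder 2
⌊5/2⌋ = 2, remainder 1
⌊2/1⌋ = 2, remainder 0

2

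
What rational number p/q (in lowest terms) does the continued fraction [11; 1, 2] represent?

35/3

Work from the innermost term outward:
Start with 2.
1 + 1/(2/1) = 1 + 1/2 = 3/2
11 + 1/(3/2) = 11 + 2/3 = 35/3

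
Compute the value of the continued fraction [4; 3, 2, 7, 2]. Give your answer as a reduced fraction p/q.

476/111

Work from the innermost term outward:
Start with 2.
7 + 1/(2/1) = 7 + 1/2 = 15/2
2 + 1/(15/2) = 2 + 2/15 = 32/15
3 + 1/(32/15) = 3 + 15/32 = 111/32
4 + 1/(111/32) = 4 + 32/111 = 476/111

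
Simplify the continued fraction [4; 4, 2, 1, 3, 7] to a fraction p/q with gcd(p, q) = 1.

1476/349

Start with 7.
3 + 1/(7/1) = 3 + 1/7 = 22/7
1 + 1/(22/7) = 1 + 7/22 = 29/22
2 + 1/(29/22) = 2 + 22/29 = 80/29
4 + 1/(80/29) = 4 + 29/80 = 349/80
4 + 1/(349/80) = 4 + 80/349 = 1476/349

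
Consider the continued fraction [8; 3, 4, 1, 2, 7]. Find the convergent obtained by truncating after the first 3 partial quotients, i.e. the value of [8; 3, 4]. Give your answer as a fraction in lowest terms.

Start with 4.
3 + 1/(4/1) = 3 + 1/4 = 13/4
8 + 1/(13/4) = 8 + 4/13 = 108/13

108/13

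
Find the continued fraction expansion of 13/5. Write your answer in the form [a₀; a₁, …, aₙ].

Apply division with remainder until the remainder is 0:
13 = 2·5 + 3, so a_0 = 2
5 = 1·3 + 2, so a_1 = 1
3 = 1·2 + 1, so a_2 = 1
2 = 2·1 + 0, so a_3 = 2

[2; 1, 1, 2]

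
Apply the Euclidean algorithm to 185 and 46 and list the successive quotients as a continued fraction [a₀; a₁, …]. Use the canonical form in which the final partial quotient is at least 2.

[4; 46]

185 ÷ 46 → quotient 4, remainder 1
46 ÷ 1 → quotient 46, remainder 0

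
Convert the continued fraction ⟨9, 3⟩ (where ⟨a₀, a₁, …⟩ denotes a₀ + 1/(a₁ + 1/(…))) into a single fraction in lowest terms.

28/3

Build up convergents one term at a time:
a_0 = 9: 9/1
a_1 = 3: 28/3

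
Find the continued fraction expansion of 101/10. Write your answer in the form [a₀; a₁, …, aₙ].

[10; 10]

101 = 10·10 + 1, so a_0 = 10
10 = 10·1 + 0, so a_1 = 10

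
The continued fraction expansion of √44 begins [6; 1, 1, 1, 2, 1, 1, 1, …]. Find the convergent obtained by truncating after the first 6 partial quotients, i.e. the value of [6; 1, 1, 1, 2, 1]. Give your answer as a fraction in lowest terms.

Compute successive convergents:
a_0 = 6: 6/1
a_1 = 1: 7/1
a_2 = 1: 13/2
a_3 = 1: 20/3
a_4 = 2: 53/8
a_5 = 1: 73/11

73/11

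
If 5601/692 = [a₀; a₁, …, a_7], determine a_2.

Repeatedly divide and take the remainder:
5601 ÷ 692 → quotient 8, remainder 65
692 ÷ 65 → quotient 10, remainder 42
65 ÷ 42 → quotient 1, remainder 23

1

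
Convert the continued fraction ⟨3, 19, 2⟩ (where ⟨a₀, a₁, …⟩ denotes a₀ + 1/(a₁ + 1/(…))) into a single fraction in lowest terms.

119/39

Start with 2.
19 + 1/(2/1) = 19 + 1/2 = 39/2
3 + 1/(39/2) = 3 + 2/39 = 119/39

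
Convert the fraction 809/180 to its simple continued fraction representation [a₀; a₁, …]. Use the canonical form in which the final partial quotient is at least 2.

[4; 2, 44, 2]

Apply division with remainder until the remainder is 0:
809 ÷ 180 → quotient 4, remainder 89
180 ÷ 89 → quotient 2, remainder 2
89 ÷ 2 → quotient 44, remainder 1
2 ÷ 1 → quotient 2, remainder 0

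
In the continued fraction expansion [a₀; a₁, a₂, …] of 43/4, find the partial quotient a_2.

3

43 = 10·4 + 3, so a_0 = 10
4 = 1·3 + 1, so a_1 = 1
3 = 3·1 + 0, so a_2 = 3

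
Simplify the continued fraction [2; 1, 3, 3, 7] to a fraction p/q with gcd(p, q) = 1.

263/95

Collapse the nested fraction from the inside out:
Start with 7.
3 + 1/(7/1) = 3 + 1/7 = 22/7
3 + 1/(22/7) = 3 + 7/22 = 73/22
1 + 1/(73/22) = 1 + 22/73 = 95/73
2 + 1/(95/73) = 2 + 73/95 = 263/95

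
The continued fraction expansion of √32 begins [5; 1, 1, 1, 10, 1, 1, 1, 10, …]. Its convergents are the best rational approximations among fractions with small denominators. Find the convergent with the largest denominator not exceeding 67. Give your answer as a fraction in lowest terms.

List convergents until the denominator exceeds the bound:
a_0 = 5: 5/1  (≤ bound)
a_1 = 1: 6/1  (≤ bound)
a_2 = 1: 11/2  (≤ bound)
a_3 = 1: 17/3  (≤ bound)
a_4 = 10: 181/32  (≤ bound)
a_5 = 1: 198/35  (≤ bound)
a_6 = 1: 379/67  (≤ bound)
a_7 = 1: 577/102  (> 67, stop)

379/67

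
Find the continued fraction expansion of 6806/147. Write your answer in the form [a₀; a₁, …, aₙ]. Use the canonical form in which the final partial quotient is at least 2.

Repeatedly divide and take the remainder:
6806 ÷ 147 → quotient 46, remainder 44
147 ÷ 44 → quotient 3, remainder 15
44 ÷ 15 → quotient 2, remainder 14
15 ÷ 14 → quotient 1, remainder 1
14 ÷ 1 → quotient 14, remainder 0

[46; 3, 2, 1, 14]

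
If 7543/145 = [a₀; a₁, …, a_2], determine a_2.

3

7543 = 52·145 + 3, so a_0 = 52
145 = 48·3 + 1, so a_1 = 48
3 = 3·1 + 0, so a_2 = 3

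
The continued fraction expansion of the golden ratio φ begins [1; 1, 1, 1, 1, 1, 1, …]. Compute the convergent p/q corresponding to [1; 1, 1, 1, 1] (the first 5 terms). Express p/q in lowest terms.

Starting at the tail and folding back:
Start with 1.
1 + 1/(1/1) = 1 + 1/1 = 2/1
1 + 1/(2/1) = 1 + 1/2 = 3/2
1 + 1/(3/2) = 1 + 2/3 = 5/3
1 + 1/(5/3) = 1 + 3/5 = 8/5

8/5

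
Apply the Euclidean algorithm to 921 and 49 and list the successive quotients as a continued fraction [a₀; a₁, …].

⌊921/49⌋ = 18, remainder 39
⌊49/39⌋ = 1, remainder 10
⌊39/10⌋ = 3, remainder 9
⌊10/9⌋ = 1, remainder 1
⌊9/1⌋ = 9, remainder 0

[18; 1, 3, 1, 9]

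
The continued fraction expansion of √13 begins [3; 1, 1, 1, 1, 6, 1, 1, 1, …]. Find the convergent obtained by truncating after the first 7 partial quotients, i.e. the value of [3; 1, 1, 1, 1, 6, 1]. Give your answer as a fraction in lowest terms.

Start with 1.
6 + 1/(1/1) = 6 + 1/1 = 7/1
1 + 1/(7/1) = 1 + 1/7 = 8/7
1 + 1/(8/7) = 1 + 7/8 = 15/8
1 + 1/(15/8) = 1 + 8/15 = 23/15
1 + 1/(23/15) = 1 + 15/23 = 38/23
3 + 1/(38/23) = 3 + 23/38 = 137/38

137/38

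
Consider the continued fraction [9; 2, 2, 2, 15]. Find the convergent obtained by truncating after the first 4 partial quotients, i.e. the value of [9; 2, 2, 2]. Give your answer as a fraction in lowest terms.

113/12

Start with 2.
2 + 1/(2/1) = 2 + 1/2 = 5/2
2 + 1/(5/2) = 2 + 2/5 = 12/5
9 + 1/(12/5) = 9 + 5/12 = 113/12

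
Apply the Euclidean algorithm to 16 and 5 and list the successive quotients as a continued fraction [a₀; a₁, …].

[3; 5]

Repeatedly divide and take the remainder:
16 ÷ 5 → quotient 3, remainder 1
5 ÷ 1 → quotient 5, remainder 0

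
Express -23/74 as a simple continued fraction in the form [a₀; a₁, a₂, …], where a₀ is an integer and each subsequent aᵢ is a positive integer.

[-1; 1, 2, 4, 1, 1, 2]

-23 ÷ 74 → quotient -1, remainder 51
74 ÷ 51 → quotient 1, remainder 23
51 ÷ 23 → quotient 2, remainder 5
23 ÷ 5 → quotient 4, remainder 3
5 ÷ 3 → quotient 1, remainder 2
3 ÷ 2 → quotient 1, remainder 1
2 ÷ 1 → quotient 2, remainder 0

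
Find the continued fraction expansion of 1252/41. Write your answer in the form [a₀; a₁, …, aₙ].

[30; 1, 1, 6, 3]

Repeatedly divide and take the remainder:
1252 = 30·41 + 22, so a_0 = 30
41 = 1·22 + 19, so a_1 = 1
22 = 1·19 + 3, so a_2 = 1
19 = 6·3 + 1, so a_3 = 6
3 = 3·1 + 0, so a_4 = 3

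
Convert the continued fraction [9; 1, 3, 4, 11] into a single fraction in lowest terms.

1865/191

Compute successive convergents:
a_0 = 9: 9/1
a_1 = 1: 10/1
a_2 = 3: 39/4
a_3 = 4: 166/17
a_4 = 11: 1865/191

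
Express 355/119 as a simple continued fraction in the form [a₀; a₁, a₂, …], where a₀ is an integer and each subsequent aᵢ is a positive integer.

[2; 1, 58, 2]

355 = 2·119 + 117, so a_0 = 2
119 = 1·117 + 2, so a_1 = 1
117 = 58·2 + 1, so a_2 = 58
2 = 2·1 + 0, so a_3 = 2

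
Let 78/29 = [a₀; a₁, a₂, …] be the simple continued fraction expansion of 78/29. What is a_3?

4

Repeatedly divide and take the remainder:
78 ÷ 29 → quotient 2, remainder 20
29 ÷ 20 → quotient 1, remainder 9
20 ÷ 9 → quotient 2, remainder 2
9 ÷ 2 → quotient 4, remainder 1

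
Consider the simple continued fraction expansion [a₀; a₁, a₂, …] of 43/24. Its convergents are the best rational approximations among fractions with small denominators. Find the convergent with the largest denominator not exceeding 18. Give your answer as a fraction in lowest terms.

a_0 = 1: 1/1  (≤ bound)
a_1 = 1: 2/1  (≤ bound)
a_2 = 3: 7/4  (≤ bound)
a_3 = 1: 9/5  (≤ bound)
a_4 = 4: 43/24  (> 18, stop)

9/5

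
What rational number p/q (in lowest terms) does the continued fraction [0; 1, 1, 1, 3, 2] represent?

a_0 = 0: 0/1
a_1 = 1: 1/1
a_2 = 1: 1/2
a_3 = 1: 2/3
a_4 = 3: 7/11
a_5 = 2: 16/25

16/25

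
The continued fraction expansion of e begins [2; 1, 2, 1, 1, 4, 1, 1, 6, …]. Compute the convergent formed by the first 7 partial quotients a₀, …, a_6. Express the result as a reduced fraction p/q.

106/39

Build up convergents one term at a time:
a_0 = 2: 2/1
a_1 = 1: 3/1
a_2 = 2: 8/3
a_3 = 1: 11/4
a_4 = 1: 19/7
a_5 = 4: 87/32
a_6 = 1: 106/39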